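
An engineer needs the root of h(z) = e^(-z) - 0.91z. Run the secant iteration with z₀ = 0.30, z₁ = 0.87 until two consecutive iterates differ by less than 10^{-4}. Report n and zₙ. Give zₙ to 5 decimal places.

n = 5, zₙ = 0.60193

h(0.30) = 0.4678182, h(0.87) = -0.3727485
z₂ = 0.8700000 − (-0.3727485)·(0.5700000)/(-0.8405667) = 0.6172341;  |Δ| = 0.2527659
h(0.6172341) = -0.0222486
z₃ = 0.6172341 − (-0.0222486)·(-0.2527659)/(0.3504999) = 0.6011893;  |Δ| = 0.0160448
h(0.6011893) = 0.0010770
z₄ = 0.6011893 − 0.0010770·(-0.0160448)/(0.0233256) = 0.6019302;  |Δ| = 0.0007409
h(0.6019302) = -0.0000031
z₅ = 0.6019302 − (-0.0000031)·(0.0007409)/(-0.0010801) = 0.6019280;  |Δ| = 0.0000021
|z₅ − z₄| = 0.0000021 < 10^{-4}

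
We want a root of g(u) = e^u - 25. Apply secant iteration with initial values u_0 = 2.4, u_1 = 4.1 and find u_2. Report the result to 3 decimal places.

2.882

g(2.4) = -13.97682, g(4.1) = 35.34029
u_2 = 4.10000 − 35.34029·(4.10000 − 2.40000) / (35.34029 − (-13.97682)) = 4.10000 − (60.07849)/(49.31711) = 2.88179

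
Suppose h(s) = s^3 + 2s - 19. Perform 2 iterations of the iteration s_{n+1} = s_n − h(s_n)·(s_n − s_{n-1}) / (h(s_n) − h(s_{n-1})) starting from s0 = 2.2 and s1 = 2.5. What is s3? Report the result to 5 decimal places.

2.41916

h(2.2) = -3.9520000, h(2.5) = 1.6250000
s2 = 2.5000000 − 1.6250000·(2.5000000 − 2.2000000) / (1.6250000 − (-3.9520000)) = 2.5000000 − (0.4875000)/(5.5770000) = 2.4125874
h(2.4125874) = -0.1321719
s3 = 2.4125874 − (-0.1321719)·(2.4125874 − 2.5000000) / (-0.1321719 − 1.6250000) = 2.4125874 − (0.0115535)/(-1.7571719) = 2.4191625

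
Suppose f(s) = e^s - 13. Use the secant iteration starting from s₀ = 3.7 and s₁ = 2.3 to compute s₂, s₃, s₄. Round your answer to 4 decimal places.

f(3.7) = 27.447304, f(2.3) = -3.025818
s₂ = 2.300000 − (-3.025818)·(2.300000 − 3.700000) / (-3.025818 − 27.447304) = 2.300000 − (4.236145)/(-30.473122) = 2.439012
f(2.439012) = -1.538283
s₃ = 2.439012 − (-1.538283)·(2.439012 − 2.300000) / (-1.538283 − (-3.025818)) = 2.439012 − (-0.213841)/(1.487534) = 2.582768
f(2.582768) = 0.233713
s₄ = 2.582768 − 0.233713·(2.582768 − 2.439012) / (0.233713 − (-1.538283)) = 2.582768 − (0.033597)/(1.771996) = 2.563807

2.4390, 2.5828, 2.5638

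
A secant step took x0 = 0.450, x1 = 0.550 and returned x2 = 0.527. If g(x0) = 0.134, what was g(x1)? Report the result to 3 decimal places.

The secant line through (0.450, 0.134) and (0.550, g(x1)) crosses zero at x2 = 0.527.
So (0.450, 0.134), (0.550, g(x1)), (0.527, 0) are collinear:
g(x1) = 0.134 · (0.550 − 0.527) / (0.450 − 0.527) = 0.134 · (0.02300)/(-0.07700) = -0.04003

-0.040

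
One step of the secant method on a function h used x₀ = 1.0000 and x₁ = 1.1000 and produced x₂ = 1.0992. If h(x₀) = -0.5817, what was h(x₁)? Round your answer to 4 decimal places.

0.0047

The secant line through (1.0000, -0.5817) and (1.1000, h(x₁)) crosses zero at x₂ = 1.0992.
So (1.0000, -0.5817), (1.1000, h(x₁)), (1.0992, 0) are collinear:
h(x₁) = -0.5817 · (1.1000 − 1.0992) / (1.0000 − 1.0992) = -0.5817 · (0.000800)/(-0.099200) = 0.004691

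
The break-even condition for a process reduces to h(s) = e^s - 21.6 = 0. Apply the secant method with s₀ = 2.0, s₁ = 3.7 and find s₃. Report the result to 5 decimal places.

2.97230

h(2.0) = -14.2109439, h(3.7) = 18.8473044
s₂ = 3.7000000 − 18.8473044·(3.7000000 − 2.0000000) / (18.8473044 − (-14.2109439)) = 3.7000000 − (32.0404174)/(33.0582483) = 2.7307890
h(2.7307890) = -6.2550104
s₃ = 2.7307890 − (-6.2550104)·(2.7307890 − 3.7000000) / (-6.2550104 − 18.8473044) = 2.7307890 − (6.0624248)/(-25.1023147) = 2.9722976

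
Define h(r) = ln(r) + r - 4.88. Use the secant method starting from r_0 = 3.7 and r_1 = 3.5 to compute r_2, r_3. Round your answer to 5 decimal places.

3.59957, 3.59927

h(3.7) = 0.1283328, h(3.5) = -0.1272370
r_2 = 3.5000000 − (-0.1272370)·(3.5000000 − 3.7000000) / (-0.1272370 − 0.1283328) = 3.5000000 − (0.0254474)/(-0.2555699) = 3.5995712
h(3.5995712) = 0.0003860
r_3 = 3.5995712 − 0.0003860·(3.5995712 − 3.5000000) / (0.0003860 − (-0.1272370)) = 3.5995712 − (0.0000384)/(0.1276230) = 3.5992701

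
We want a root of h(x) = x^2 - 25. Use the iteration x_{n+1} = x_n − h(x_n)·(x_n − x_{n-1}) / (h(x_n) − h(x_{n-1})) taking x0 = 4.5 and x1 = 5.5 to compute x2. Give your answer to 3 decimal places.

4.975

h(4.5) = -4.75000, h(5.5) = 5.25000
x2 = 5.50000 − 5.25000·(5.50000 − 4.50000) / (5.25000 − (-4.75000)) = 5.50000 − (5.25000)/(10.00000) = 4.97500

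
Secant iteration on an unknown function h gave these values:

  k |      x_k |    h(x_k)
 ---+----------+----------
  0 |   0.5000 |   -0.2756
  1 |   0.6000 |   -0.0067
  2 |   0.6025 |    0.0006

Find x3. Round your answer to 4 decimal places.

0.6023

x3 = 0.6025 − 0.0006·(0.6025 − 0.6000) / (0.0006 − (-0.0067))
   = 0.6025 − (0.000002)/(0.007300) = 0.602295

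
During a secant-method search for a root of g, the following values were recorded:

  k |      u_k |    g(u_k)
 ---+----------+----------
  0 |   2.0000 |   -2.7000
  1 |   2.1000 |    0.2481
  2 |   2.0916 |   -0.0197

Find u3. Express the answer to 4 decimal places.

u3 = 2.0916 − (-0.0197)·(2.0916 − 2.1000) / (-0.0197 − 0.2481)
   = 2.0916 − (0.000165)/(-0.267800) = 2.092218

2.0922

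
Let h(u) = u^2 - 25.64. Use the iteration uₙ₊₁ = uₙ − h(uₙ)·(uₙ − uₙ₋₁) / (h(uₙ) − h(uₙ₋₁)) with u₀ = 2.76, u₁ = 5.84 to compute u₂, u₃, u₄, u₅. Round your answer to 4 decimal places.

4.8556, 5.0485, 5.0639, 5.0636

h(2.76) = -18.022400, h(5.84) = 8.465600
u₂ = 5.840000 − 8.465600·(5.840000 − 2.760000) / (8.465600 − (-18.022400)) = 5.840000 − (26.074048)/(26.488000) = 4.855628
h(4.855628) = -2.062878
u₃ = 4.855628 − (-2.062878)·(4.855628 − 5.840000) / (-2.062878 − 8.465600) = 4.855628 − (2.030639)/(-10.528478) = 5.048499
h(5.048499) = -0.152658
u₄ = 5.048499 − (-0.152658)·(5.048499 − 4.855628) / (-0.152658 − (-2.062878)) = 5.048499 − (-0.029443)/(1.910220) = 5.063913
h(5.063913) = 0.003210
u₅ = 5.063913 − 0.003210·(5.063913 − 5.048499) / (0.003210 − (-0.152658)) = 5.063913 − (0.000049)/(0.155868) = 5.063595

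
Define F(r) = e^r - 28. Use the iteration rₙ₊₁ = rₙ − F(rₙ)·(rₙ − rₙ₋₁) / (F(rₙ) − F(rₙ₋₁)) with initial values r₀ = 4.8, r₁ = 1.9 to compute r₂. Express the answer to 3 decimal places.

2.438

F(4.8) = 93.51042, F(1.9) = -21.31411
r₂ = 1.90000 − (-21.31411)·(1.90000 − 4.80000) / (-21.31411 − 93.51042) = 1.90000 − (61.81091)/(-114.82452) = 2.43831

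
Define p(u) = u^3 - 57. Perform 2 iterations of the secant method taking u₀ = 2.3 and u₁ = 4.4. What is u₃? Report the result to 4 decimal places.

p(2.3) = -44.833000, p(4.4) = 28.184000
u₂ = 4.400000 − 28.184000·(4.400000 − 2.300000) / (28.184000 − (-44.833000)) = 4.400000 − (59.186400)/(73.017000) = 3.589416
p(3.589416) = -10.754291
u₃ = 3.589416 − (-10.754291)·(3.589416 − 4.400000) / (-10.754291 − 28.184000) = 3.589416 − (8.717254)/(-38.938291) = 3.813290

3.8133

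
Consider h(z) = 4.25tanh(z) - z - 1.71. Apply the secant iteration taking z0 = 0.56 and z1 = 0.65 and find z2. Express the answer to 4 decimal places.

0.6153

h(0.56) = -0.111096, h(0.65) = 0.069597
z2 = 0.650000 − 0.069597·(0.650000 − 0.560000) / (0.069597 − (-0.111096)) = 0.650000 − (0.006264)/(0.180693) = 0.615335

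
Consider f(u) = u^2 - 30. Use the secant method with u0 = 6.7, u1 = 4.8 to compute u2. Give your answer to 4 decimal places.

f(6.7) = 14.890000, f(4.8) = -6.960000
u2 = 4.800000 − (-6.960000)·(4.800000 − 6.700000) / (-6.960000 − 14.890000) = 4.800000 − (13.224000)/(-21.850000) = 5.405217

5.4052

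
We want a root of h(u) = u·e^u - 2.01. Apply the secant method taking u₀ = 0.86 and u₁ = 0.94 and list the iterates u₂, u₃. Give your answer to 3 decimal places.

0.855, 0.855

h(0.86) = 0.02232, h(0.94) = 0.39638
u₂ = 0.94000 − 0.39638·(0.94000 − 0.86000) / (0.39638 − 0.02232) = 0.94000 − (0.03171)/(0.37406) = 0.85523
h(0.85523) = 0.00141
u₃ = 0.85523 − 0.00141·(0.85523 − 0.94000) / (0.00141 − 0.39638) = 0.85523 − (-0.00012)/(-0.39497) = 0.85492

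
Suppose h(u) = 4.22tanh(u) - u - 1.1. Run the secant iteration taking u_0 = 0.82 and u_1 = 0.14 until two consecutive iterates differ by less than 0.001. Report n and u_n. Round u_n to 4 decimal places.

n = 5, u_n = 0.3612

h(0.82) = 0.928795, h(0.14) = -0.653030
u_2 = 0.140000 − (-0.653030)·(-0.680000)/(-1.581825) = 0.420727;  |Δ| = 0.280727
h(0.420727) = 0.156902
u_3 = 0.420727 − 0.156902·(0.280727)/(0.809932) = 0.366343;  |Δ| = 0.054383
h(0.366343) = 0.013987
u_4 = 0.366343 − 0.013987·(-0.054383)/(-0.142915) = 0.361021;  |Δ| = 0.005323
h(0.361021) = -0.000424
u_5 = 0.361021 − (-0.000424)·(-0.005323)/(-0.014411) = 0.361178;  |Δ| = 0.000157
|u_5 − u_4| = 0.000157 < 0.001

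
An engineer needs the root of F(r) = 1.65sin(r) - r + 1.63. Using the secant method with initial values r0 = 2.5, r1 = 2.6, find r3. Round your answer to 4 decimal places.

F(2.5) = 0.117479, F(2.6) = -0.119423
r2 = 2.600000 − (-0.119423)·(2.600000 − 2.500000) / (-0.119423 − 0.117479) = 2.600000 − (-0.011942)/(-0.236902) = 2.549590
F(2.549590) = 0.001150
r3 = 2.549590 − 0.001150·(2.549590 − 2.600000) / (0.001150 − (-0.119423)) = 2.549590 − (-0.000058)/(0.120573) = 2.550071

2.5501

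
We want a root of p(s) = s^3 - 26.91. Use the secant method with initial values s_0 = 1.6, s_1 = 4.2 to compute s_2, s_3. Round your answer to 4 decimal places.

p(1.6) = -22.814000, p(4.2) = 47.178000
s_2 = 4.200000 − 47.178000·(4.200000 − 1.600000) / (47.178000 − (-22.814000)) = 4.200000 − (122.662800)/(69.992000) = 2.447474
p(2.447474) = -12.249315
s_3 = 2.447474 − (-12.249315)·(2.447474 − 4.200000) / (-12.249315 − 47.178000) = 2.447474 − (21.467243)/(-59.427315) = 2.808709

2.4475, 2.8087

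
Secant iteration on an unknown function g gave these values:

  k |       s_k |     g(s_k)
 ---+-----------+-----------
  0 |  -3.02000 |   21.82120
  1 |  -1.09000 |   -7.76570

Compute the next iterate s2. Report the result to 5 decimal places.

s2 = -1.09000 − (-7.76570)·(-1.09000 − (-3.02000)) / (-7.76570 − 21.82120)
   = -1.09000 − (-14.9878010)/(-29.5869000) = -1.5965688

-1.59657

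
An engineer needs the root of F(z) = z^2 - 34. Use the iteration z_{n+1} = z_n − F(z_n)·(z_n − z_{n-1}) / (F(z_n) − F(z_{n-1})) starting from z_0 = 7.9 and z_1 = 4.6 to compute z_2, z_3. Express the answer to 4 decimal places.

F(7.9) = 28.410000, F(4.6) = -12.840000
z_2 = 4.600000 − (-12.840000)·(4.600000 − 7.900000) / (-12.840000 − 28.410000) = 4.600000 − (42.372000)/(-41.250000) = 5.627200
F(5.627200) = -2.334620
z_3 = 5.627200 − (-2.334620)·(5.627200 − 4.600000) / (-2.334620 − (-12.840000)) = 5.627200 − (-2.398122)/(10.505380) = 5.855476

5.6272, 5.8555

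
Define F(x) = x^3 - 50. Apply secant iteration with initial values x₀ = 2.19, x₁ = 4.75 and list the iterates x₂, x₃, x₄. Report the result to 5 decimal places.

F(2.19) = -39.4965410, F(4.75) = 57.1718750
x₂ = 4.7500000 − 57.1718750·(4.7500000 − 2.1900000) / (57.1718750 − (-39.4965410)) = 4.7500000 − (146.3600000)/(96.6684160) = 3.2359584
F(3.2359584) = -16.1148975
x₃ = 3.2359584 − (-16.1148975)·(3.2359584 − 4.7500000) / (-16.1148975 − 57.1718750) = 3.2359584 − (24.3986247)/(-73.2867725) = 3.5688783
F(3.5688783) = -4.5435802
x₄ = 3.5688783 − (-4.5435802)·(3.5688783 − 3.2359584) / (-4.5435802 − (-16.1148975)) = 3.5688783 − (-1.5126483)/(11.5713173) = 3.6996023

3.23596, 3.56888, 3.69960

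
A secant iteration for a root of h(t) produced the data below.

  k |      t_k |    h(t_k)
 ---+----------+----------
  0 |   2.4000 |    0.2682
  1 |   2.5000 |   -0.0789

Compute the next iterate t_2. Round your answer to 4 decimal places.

2.4773

t_2 = 2.5000 − (-0.0789)·(2.5000 − 2.4000) / (-0.0789 − 0.2682)
   = 2.5000 − (-0.007890)/(-0.347100) = 2.477269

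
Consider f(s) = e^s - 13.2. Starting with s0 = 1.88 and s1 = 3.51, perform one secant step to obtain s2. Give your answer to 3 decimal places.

2.283

f(1.88) = -6.64650, f(3.51) = 20.24827
s2 = 3.51000 − 20.24827·(3.51000 − 1.88000) / (20.24827 − (-6.64650)) = 3.51000 − (33.00468)/(26.89476) = 2.28282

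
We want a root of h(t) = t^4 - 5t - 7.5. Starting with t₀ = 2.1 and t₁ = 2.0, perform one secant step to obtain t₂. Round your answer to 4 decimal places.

2.0509

h(2.1) = 1.448100, h(2.0) = -1.500000
t₂ = 2.000000 − (-1.500000)·(2.000000 − 2.100000) / (-1.500000 − 1.448100) = 2.000000 − (0.150000)/(-2.948100) = 2.050880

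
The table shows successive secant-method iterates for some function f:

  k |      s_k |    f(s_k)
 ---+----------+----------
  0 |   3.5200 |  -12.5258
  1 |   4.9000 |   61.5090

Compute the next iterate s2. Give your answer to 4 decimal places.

3.7535

s2 = 4.9000 − 61.5090·(4.9000 − 3.5200) / (61.5090 − (-12.5258))
   = 4.9000 − (84.882420)/(74.034800) = 3.753479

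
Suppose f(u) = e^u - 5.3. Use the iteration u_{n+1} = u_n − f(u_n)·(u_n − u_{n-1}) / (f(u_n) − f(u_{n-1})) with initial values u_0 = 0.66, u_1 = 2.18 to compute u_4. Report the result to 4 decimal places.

1.6769

f(0.66) = -3.365208, f(2.18) = 3.546306
u_2 = 2.180000 − 3.546306·(2.180000 − 0.660000) / (3.546306 − (-3.365208)) = 2.180000 − (5.390386)/(6.911514) = 1.400086
f(1.400086) = -1.244451
u_3 = 1.400086 − (-1.244451)·(1.400086 − 2.180000) / (-1.244451 − 3.546306) = 1.400086 − (0.970564)/(-4.790757) = 1.602677
f(1.602677) = -0.333690
u_4 = 1.602677 − (-0.333690)·(1.602677 − 1.400086) / (-0.333690 − (-1.244451)) = 1.602677 − (-0.067603)/(0.910761) = 1.676904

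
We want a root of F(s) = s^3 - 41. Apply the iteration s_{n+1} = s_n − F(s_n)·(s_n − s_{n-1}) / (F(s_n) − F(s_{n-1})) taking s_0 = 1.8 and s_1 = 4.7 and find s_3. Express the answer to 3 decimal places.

3.256

F(1.8) = -35.16800, F(4.7) = 62.82300
s_2 = 4.70000 − 62.82300·(4.70000 − 1.80000) / (62.82300 − (-35.16800)) = 4.70000 − (182.18670)/(97.99100) = 2.84078
F(2.84078) = -18.07479
s_3 = 2.84078 − (-18.07479)·(2.84078 − 4.70000) / (-18.07479 − 62.82300) = 2.84078 − (33.60498)/(-80.89779) = 3.25618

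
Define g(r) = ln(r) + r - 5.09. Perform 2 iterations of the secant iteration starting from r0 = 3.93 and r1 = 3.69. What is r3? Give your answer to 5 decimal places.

3.76441

g(3.93) = 0.2086394, g(3.69) = -0.0943735
r2 = 3.6900000 − (-0.0943735)·(3.6900000 − 3.9300000) / (-0.0943735 − 0.2086394) = 3.6900000 − (0.0226497)/(-0.3030130) = 3.7647481
g(3.7647481) = 0.0004291
r3 = 3.7647481 − 0.0004291·(3.7647481 − 3.6900000) / (0.0004291 − (-0.0943735)) = 3.7647481 − (0.0000321)/(0.0948026) = 3.7644098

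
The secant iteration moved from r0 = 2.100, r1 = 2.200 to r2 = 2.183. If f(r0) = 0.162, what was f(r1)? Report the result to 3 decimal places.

The secant line through (2.100, 0.162) and (2.200, f(r1)) crosses zero at r2 = 2.183.
So (2.100, 0.162), (2.200, f(r1)), (2.183, 0) are collinear:
f(r1) = 0.162 · (2.200 − 2.183) / (2.100 − 2.183) = 0.162 · (0.01700)/(-0.08300) = -0.03318

-0.033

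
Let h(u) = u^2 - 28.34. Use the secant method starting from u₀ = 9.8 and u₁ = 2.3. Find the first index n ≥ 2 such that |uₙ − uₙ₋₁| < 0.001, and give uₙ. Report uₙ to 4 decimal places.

h(9.8) = 67.700000, h(2.3) = -23.050000
u₂ = 2.300000 − (-23.050000)·(-7.500000)/(-90.750000) = 4.204959;  |Δ| = 1.904959
h(4.204959) = -10.658323
u₃ = 4.204959 − (-10.658323)·(1.904959)/(12.391677) = 5.843451;  |Δ| = 1.638492
h(5.843451) = 5.805915
u₄ = 5.843451 − 5.805915·(1.638492)/(16.464238) = 5.265656;  |Δ| = 0.577794
h(5.265656) = -0.612865
u₅ = 5.265656 − (-0.612865)·(-0.577794)/(-6.418781) = 5.320824;  |Δ| = 0.055168
h(5.320824) = -0.028832
u₆ = 5.320824 − (-0.028832)·(0.055168)/(0.584033) = 5.323547;  |Δ| = 0.002723
h(5.323547) = 0.000158
u₇ = 5.323547 − 0.000158·(0.002723)/(0.028990) = 5.323533;  |Δ| = 0.000015
|u₇ − u₆| = 0.000015 < 0.001

n = 7, uₙ = 5.3235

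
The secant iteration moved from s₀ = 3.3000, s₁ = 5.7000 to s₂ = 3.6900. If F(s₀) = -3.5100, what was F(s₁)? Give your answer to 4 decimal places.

18.0900

The secant line through (3.3000, -3.5100) and (5.7000, F(s₁)) crosses zero at s₂ = 3.6900.
So (3.3000, -3.5100), (5.7000, F(s₁)), (3.6900, 0) are collinear:
F(s₁) = -3.5100 · (5.7000 − 3.6900) / (3.3000 − 3.6900) = -3.5100 · (2.010000)/(-0.390000) = 18.090000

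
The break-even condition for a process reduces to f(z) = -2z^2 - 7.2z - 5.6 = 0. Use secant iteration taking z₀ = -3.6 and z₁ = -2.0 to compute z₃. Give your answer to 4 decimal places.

-2.6667

f(-3.6) = -5.600000, f(-2.0) = 0.800000
z₂ = -2.000000 − 0.800000·(-2.000000 − (-3.600000)) / (0.800000 − (-5.600000)) = -2.000000 − (1.280000)/(6.400000) = -2.200000
f(-2.200000) = 0.560000
z₃ = -2.200000 − 0.560000·(-2.200000 − (-2.000000)) / (0.560000 − 0.800000) = -2.200000 − (-0.112000)/(-0.240000) = -2.666667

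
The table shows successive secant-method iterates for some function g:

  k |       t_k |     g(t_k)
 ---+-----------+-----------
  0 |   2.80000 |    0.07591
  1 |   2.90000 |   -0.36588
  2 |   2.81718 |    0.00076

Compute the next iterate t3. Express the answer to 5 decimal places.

2.81735

t3 = 2.81718 − 0.00076·(2.81718 − 2.90000) / (0.00076 − (-0.36588))
   = 2.81718 − (-0.0000629)/(0.3666400) = 2.8173517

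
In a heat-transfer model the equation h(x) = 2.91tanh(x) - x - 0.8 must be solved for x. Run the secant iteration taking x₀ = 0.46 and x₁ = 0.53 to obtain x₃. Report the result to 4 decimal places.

h(0.46) = -0.008455, h(0.53) = 0.082459
x₂ = 0.530000 − 0.082459·(0.530000 − 0.460000) / (0.082459 − (-0.008455)) = 0.530000 − (0.005772)/(0.090914) = 0.466510
h(0.466510) = 0.000432
x₃ = 0.466510 − 0.000432·(0.466510 − 0.530000) / (0.000432 − 0.082459) = 0.466510 − (-0.000027)/(-0.082027) = 0.466176

0.4662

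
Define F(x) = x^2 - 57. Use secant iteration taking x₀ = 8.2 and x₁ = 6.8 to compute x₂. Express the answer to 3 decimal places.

7.517

F(8.2) = 10.24000, F(6.8) = -10.76000
x₂ = 6.80000 − (-10.76000)·(6.80000 − 8.20000) / (-10.76000 − 10.24000) = 6.80000 − (15.06400)/(-21.00000) = 7.51733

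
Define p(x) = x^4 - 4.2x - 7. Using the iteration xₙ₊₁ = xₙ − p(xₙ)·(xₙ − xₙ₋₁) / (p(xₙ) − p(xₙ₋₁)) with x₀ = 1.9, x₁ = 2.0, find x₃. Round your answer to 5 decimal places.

1.97797

p(1.9) = -1.9479000, p(2.0) = 0.6000000
x₂ = 2.0000000 − 0.6000000·(2.0000000 − 1.9000000) / (0.6000000 − (-1.9479000)) = 2.0000000 − (0.0600000)/(2.5479000) = 1.9764512
p(1.9764512) = -0.0414518
x₃ = 1.9764512 − (-0.0414518)·(1.9764512 − 2.0000000) / (-0.0414518 − 0.6000000) = 1.9764512 − (0.0009761)/(-0.6414518) = 1.9779730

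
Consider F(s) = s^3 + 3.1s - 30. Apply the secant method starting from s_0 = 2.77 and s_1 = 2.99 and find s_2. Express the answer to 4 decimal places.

2.7757

F(2.77) = -0.159067, F(2.99) = 5.999899
s_2 = 2.990000 − 5.999899·(2.990000 − 2.770000) / (5.999899 − (-0.159067)) = 2.990000 − (1.319978)/(6.158966) = 2.775682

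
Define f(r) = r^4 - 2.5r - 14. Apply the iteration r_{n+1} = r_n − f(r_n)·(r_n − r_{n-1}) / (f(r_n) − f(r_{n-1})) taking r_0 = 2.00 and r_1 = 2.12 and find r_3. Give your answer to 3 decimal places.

2.094

f(2.00) = -3.00000, f(2.12) = 0.89963
r_2 = 2.12000 − 0.89963·(2.12000 − 2.00000) / (0.89963 − (-3.00000)) = 2.12000 − (0.10796)/(3.89963) = 2.09232
f(2.09232) = -0.06576
r_3 = 2.09232 − (-0.06576)·(2.09232 − 2.12000) / (-0.06576 − 0.89963) = 2.09232 − (0.00182)/(-0.96539) = 2.09420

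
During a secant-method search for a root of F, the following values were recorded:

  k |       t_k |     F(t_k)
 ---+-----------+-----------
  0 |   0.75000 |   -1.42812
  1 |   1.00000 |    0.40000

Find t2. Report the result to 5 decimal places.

t2 = 1.00000 − 0.40000·(1.00000 − 0.75000) / (0.40000 − (-1.42812))
   = 1.00000 − (0.1000000)/(1.8281200) = 0.9452990

0.94530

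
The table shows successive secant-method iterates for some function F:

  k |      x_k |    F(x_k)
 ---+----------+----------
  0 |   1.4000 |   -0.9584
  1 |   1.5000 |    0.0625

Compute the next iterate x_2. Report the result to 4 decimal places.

x_2 = 1.5000 − 0.0625·(1.5000 − 1.4000) / (0.0625 − (-0.9584))
   = 1.5000 − (0.006250)/(1.020900) = 1.493878

1.4939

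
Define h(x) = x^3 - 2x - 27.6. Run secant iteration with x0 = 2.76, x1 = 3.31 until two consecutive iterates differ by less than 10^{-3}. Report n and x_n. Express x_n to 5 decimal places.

h(2.76) = -12.0954240, h(3.31) = 2.0446910
x2 = 3.3100000 − 2.0446910·(0.5500000)/(14.1401150) = 3.2304688;  |Δ| = 0.0795312
h(3.2304688) = -0.3479951
x3 = 3.2304688 − (-0.3479951)·(-0.0795312)/(-2.3926861) = 3.2420359;  |Δ| = 0.0115671
h(3.2420359) = -0.0076905
x4 = 3.2420359 − (-0.0076905)·(0.0115671)/(0.3403046) = 3.2422973;  |Δ| = 0.0002614
|x4 − x3| = 0.0002614 < 10^{-3}

n = 4, x_n = 3.24230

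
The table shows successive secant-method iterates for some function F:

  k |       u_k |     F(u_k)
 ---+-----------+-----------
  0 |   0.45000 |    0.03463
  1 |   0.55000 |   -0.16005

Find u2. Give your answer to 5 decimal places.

0.46779

u2 = 0.55000 − (-0.16005)·(0.55000 − 0.45000) / (-0.16005 − 0.03463)
   = 0.55000 − (-0.0160050)/(-0.1946800) = 0.4677882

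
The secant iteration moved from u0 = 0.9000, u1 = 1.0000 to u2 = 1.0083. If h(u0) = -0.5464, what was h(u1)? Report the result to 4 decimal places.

-0.0419

The secant line through (0.9000, -0.5464) and (1.0000, h(u1)) crosses zero at u2 = 1.0083.
So (0.9000, -0.5464), (1.0000, h(u1)), (1.0083, 0) are collinear:
h(u1) = -0.5464 · (1.0000 − 1.0083) / (0.9000 − 1.0083) = -0.5464 · (-0.008300)/(-0.108300) = -0.041876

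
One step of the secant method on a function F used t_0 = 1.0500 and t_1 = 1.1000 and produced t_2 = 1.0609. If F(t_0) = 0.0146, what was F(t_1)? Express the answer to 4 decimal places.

-0.0524

The secant line through (1.0500, 0.0146) and (1.1000, F(t_1)) crosses zero at t_2 = 1.0609.
So (1.0500, 0.0146), (1.1000, F(t_1)), (1.0609, 0) are collinear:
F(t_1) = 0.0146 · (1.1000 − 1.0609) / (1.0500 − 1.0609) = 0.0146 · (0.039100)/(-0.010900) = -0.052372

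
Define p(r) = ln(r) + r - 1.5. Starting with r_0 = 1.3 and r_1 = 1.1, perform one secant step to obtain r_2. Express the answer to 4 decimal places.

p(1.3) = 0.062364, p(1.1) = -0.304690
r_2 = 1.100000 − (-0.304690)·(1.100000 − 1.300000) / (-0.304690 − 0.062364) = 1.100000 − (0.060938)/(-0.367054) = 1.266019

1.2660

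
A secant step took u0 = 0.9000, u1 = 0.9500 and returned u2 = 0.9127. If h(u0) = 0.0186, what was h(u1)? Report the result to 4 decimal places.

-0.0546

The secant line through (0.9000, 0.0186) and (0.9500, h(u1)) crosses zero at u2 = 0.9127.
So (0.9000, 0.0186), (0.9500, h(u1)), (0.9127, 0) are collinear:
h(u1) = 0.0186 · (0.9500 − 0.9127) / (0.9000 − 0.9127) = 0.0186 · (0.037300)/(-0.012700) = -0.054628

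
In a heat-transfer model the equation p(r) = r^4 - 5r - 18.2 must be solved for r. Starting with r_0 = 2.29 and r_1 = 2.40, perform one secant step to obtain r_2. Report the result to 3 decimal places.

2.336

p(2.29) = -2.14942, p(2.40) = 2.97760
r_2 = 2.40000 − 2.97760·(2.40000 − 2.29000) / (2.97760 − (-2.14942)) = 2.40000 − (0.32754)/(5.12702) = 2.33612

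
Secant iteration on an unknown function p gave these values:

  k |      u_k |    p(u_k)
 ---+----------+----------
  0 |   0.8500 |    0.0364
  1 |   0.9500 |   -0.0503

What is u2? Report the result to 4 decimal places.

0.8920

u2 = 0.9500 − (-0.0503)·(0.9500 − 0.8500) / (-0.0503 − 0.0364)
   = 0.9500 − (-0.005030)/(-0.086700) = 0.891984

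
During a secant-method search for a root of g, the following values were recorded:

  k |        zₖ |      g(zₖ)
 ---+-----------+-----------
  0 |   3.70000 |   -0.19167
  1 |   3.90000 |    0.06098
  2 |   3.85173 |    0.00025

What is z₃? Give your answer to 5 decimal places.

z₃ = 3.85173 − 0.00025·(3.85173 − 3.90000) / (0.00025 − 0.06098)
   = 3.85173 − (-0.0000121)/(-0.0607300) = 3.8515313

3.85153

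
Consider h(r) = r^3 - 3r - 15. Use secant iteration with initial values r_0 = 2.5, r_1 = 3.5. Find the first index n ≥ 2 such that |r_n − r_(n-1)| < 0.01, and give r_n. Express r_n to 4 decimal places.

n = 5, r_n = 2.8686

h(2.5) = -6.875000, h(3.5) = 17.375000
r_2 = 3.500000 − 17.375000·(1.000000)/(24.250000) = 2.783505;  |Δ| = 0.716495
h(2.783505) = -1.784193
r_3 = 2.783505 − (-1.784193)·(-0.716495)/(-19.159193) = 2.850228;  |Δ| = 0.066723
h(2.850228) = -0.395992
r_4 = 2.850228 − (-0.395992)·(0.066723)/(1.388201) = 2.869262;  |Δ| = 0.019033
h(2.869262) = 0.013879
r_5 = 2.869262 − 0.013879·(0.019033)/(0.409871) = 2.868617;  |Δ| = 0.000644
|r_5 − r_4| = 0.000644 < 0.01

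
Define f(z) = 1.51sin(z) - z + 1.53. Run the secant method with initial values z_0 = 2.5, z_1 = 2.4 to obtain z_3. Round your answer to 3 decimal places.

2.470

f(2.5) = -0.06631, f(2.4) = 0.14995
z_2 = 2.40000 − 0.14995·(2.40000 − 2.50000) / (0.14995 − (-0.06631)) = 2.40000 − (-0.01499)/(0.21626) = 2.46934
f(2.46934) = 0.00102
z_3 = 2.46934 − 0.00102·(2.46934 − 2.40000) / (0.00102 − 0.14995) = 2.46934 − (0.00007)/(-0.14893) = 2.46981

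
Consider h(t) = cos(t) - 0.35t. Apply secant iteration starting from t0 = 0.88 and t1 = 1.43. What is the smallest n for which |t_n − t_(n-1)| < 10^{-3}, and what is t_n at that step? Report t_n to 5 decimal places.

h(0.88) = 0.3291511, h(1.43) = -0.3601684
t2 = 1.4300000 − (-0.3601684)·(0.5500000)/(-0.6893195) = 1.1426258;  |Δ| = 0.2873742
h(1.1426258) = 0.0152881
t3 = 1.1426258 − 0.0152881·(-0.2873742)/(0.3754565) = 1.1543273;  |Δ| = 0.0117015
h(1.1543273) = 0.0005192
t4 = 1.1543273 − 0.0005192·(0.0117015)/(-0.0147689) = 1.1547387;  |Δ| = 0.0004114
|t4 − t3| = 0.0004114 < 10^{-3}

n = 4, t_n = 1.15474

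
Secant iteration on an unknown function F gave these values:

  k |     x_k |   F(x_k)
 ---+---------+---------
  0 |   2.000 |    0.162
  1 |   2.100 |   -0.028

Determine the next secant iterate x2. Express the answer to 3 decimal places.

x2 = 2.100 − (-0.028)·(2.100 − 2.000) / (-0.028 − 0.162)
   = 2.100 − (-0.00280)/(-0.19000) = 2.08526

2.085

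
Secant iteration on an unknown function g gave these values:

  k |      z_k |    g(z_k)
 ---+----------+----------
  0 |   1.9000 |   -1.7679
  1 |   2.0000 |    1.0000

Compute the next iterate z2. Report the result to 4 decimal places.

z2 = 2.0000 − 1.0000·(2.0000 − 1.9000) / (1.0000 − (-1.7679))
   = 2.0000 − (0.100000)/(2.767900) = 1.963872

1.9639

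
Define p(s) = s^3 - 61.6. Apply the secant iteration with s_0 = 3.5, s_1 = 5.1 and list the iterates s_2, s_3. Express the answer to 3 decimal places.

p(3.5) = -18.72500, p(5.1) = 71.05100
s_2 = 5.10000 − 71.05100·(5.10000 − 3.50000) / (71.05100 − (-18.72500)) = 5.10000 − (113.68160)/(89.77600) = 3.83372
p(3.83372) = -5.25427
s_3 = 3.83372 − (-5.25427)·(3.83372 − 5.10000) / (-5.25427 − 71.05100) = 3.83372 − (6.65338)/(-76.30527) = 3.92091

3.834, 3.921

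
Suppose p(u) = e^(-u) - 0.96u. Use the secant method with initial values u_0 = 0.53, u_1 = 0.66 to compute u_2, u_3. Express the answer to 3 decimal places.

p(0.53) = 0.07980, p(0.66) = -0.11675
u_2 = 0.66000 − (-0.11675)·(0.66000 − 0.53000) / (-0.11675 − 0.07980) = 0.66000 − (-0.01518)/(-0.19655) = 0.58278
p(0.58278) = -0.00113
u_3 = 0.58278 − (-0.00113)·(0.58278 − 0.66000) / (-0.00113 − (-0.11675)) = 0.58278 − (0.00009)/(0.11562) = 0.58203

0.583, 0.582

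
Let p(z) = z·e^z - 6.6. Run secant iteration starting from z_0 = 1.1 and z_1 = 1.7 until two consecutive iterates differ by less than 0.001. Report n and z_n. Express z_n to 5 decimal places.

n = 5, z_n = 1.48898

p(1.1) = -3.2954174, p(1.7) = 2.7057106
z_2 = 1.7000000 − 2.7057106·(0.6000000)/(6.0011279) = 1.4294798;  |Δ| = 0.2705202
p(1.4294798) = -0.6297405
z_3 = 1.4294798 − (-0.6297405)·(-0.2705202)/(-3.3354510) = 1.4805546;  |Δ| = 0.0510748
p(1.4805546) = -0.0923959
z_4 = 1.4805546 − (-0.0923959)·(0.0510748)/(0.5373446) = 1.4893369;  |Δ| = 0.0087823
p(1.4893369) = 0.0039492
z_5 = 1.4893369 − 0.0039492·(0.0087823)/(0.0963451) = 1.4889769;  |Δ| = 0.0003600
|z_5 − z_4| = 0.0003600 < 0.001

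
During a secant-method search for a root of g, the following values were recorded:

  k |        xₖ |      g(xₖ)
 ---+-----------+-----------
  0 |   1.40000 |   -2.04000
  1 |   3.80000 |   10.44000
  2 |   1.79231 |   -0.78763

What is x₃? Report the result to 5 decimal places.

x₃ = 1.79231 − (-0.78763)·(1.79231 − 3.80000) / (-0.78763 − 10.44000)
   = 1.79231 − (1.5813169)/(-11.2276300) = 1.9331516

1.93315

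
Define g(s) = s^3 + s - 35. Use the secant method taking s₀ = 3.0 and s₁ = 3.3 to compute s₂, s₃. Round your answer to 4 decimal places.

g(3.0) = -5.000000, g(3.3) = 4.237000
s₂ = 3.300000 − 4.237000·(3.300000 − 3.000000) / (4.237000 − (-5.000000)) = 3.300000 − (1.271100)/(9.237000) = 3.162390
g(3.162390) = -0.211451
s₃ = 3.162390 − (-0.211451)·(3.162390 − 3.300000) / (-0.211451 − 4.237000) = 3.162390 − (0.029098)/(-4.448451) = 3.168931

3.1624, 3.1689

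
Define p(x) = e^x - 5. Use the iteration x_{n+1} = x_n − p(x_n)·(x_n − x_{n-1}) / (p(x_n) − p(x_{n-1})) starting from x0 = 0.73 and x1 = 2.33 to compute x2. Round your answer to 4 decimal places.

p(0.73) = -2.924919, p(2.33) = 5.277942
x2 = 2.330000 − 5.277942·(2.330000 − 0.730000) / (5.277942 − (-2.924919)) = 2.330000 − (8.444706)/(8.202861) = 1.300517

1.3005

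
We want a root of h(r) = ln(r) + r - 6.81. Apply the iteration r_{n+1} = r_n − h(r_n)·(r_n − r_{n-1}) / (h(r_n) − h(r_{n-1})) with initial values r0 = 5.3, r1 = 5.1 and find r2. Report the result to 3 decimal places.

h(5.3) = 0.15771, h(5.1) = -0.08076
r2 = 5.10000 − (-0.08076)·(5.10000 − 5.30000) / (-0.08076 − 0.15771) = 5.10000 − (0.01615)/(-0.23847) = 5.16773

5.168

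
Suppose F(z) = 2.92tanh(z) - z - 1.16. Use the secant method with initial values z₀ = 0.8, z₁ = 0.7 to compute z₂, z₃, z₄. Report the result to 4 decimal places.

F(0.8) = -0.021013, F(0.7) = -0.095246
z₂ = 0.700000 − (-0.095246)·(0.700000 − 0.800000) / (-0.095246 − (-0.021013)) = 0.700000 − (0.009525)/(-0.074233) = 0.828306
F(0.828306) = -0.003975
z₃ = 0.828306 − (-0.003975)·(0.828306 − 0.700000) / (-0.003975 − (-0.095246)) = 0.828306 − (-0.000510)/(0.091271) = 0.833894
F(0.833894) = -0.000815
z₄ = 0.833894 − (-0.000815)·(0.833894 − 0.828306) / (-0.000815 − (-0.003975)) = 0.833894 − (-0.000005)/(0.003160) = 0.835335

0.8283, 0.8339, 0.8353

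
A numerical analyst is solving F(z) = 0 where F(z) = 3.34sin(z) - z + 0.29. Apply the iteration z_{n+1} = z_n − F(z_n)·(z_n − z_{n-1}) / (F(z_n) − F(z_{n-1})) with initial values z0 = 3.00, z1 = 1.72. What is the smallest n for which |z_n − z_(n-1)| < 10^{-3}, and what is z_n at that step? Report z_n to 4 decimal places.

n = 6, z_n = 2.4416

F(3.00) = -2.238659, F(1.72) = 1.872892
z2 = 1.720000 − 1.872892·(-1.280000)/(4.111551) = 2.303065;  |Δ| = 0.583065
F(2.303065) = 0.470758
z3 = 2.303065 − 0.470758·(0.583065)/(-1.402134) = 2.498826;  |Δ| = 0.195761
F(2.498826) = -0.206787
z4 = 2.498826 − (-0.206787)·(0.195761)/(-0.677545) = 2.439079;  |Δ| = 0.059746
F(2.439079) = 0.009022
z5 = 2.439079 − 0.009022·(-0.059746)/(0.215809) = 2.441577;  |Δ| = 0.002498
F(2.441577) = 0.000150
z6 = 2.441577 − 0.000150·(0.002498)/(-0.008871) = 2.441619;  |Δ| = 0.000042
|z6 − z5| = 0.000042 < 10^{-3}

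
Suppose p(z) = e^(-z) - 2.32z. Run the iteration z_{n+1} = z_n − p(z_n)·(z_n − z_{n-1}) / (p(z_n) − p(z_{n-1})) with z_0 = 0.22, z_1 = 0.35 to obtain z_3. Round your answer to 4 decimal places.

p(0.22) = 0.292119, p(0.35) = -0.107312
z_2 = 0.350000 − (-0.107312)·(0.350000 − 0.220000) / (-0.107312 − 0.292119) = 0.350000 − (-0.013951)/(-0.399431) = 0.315074
p(0.315074) = -0.001237
z_3 = 0.315074 − (-0.001237)·(0.315074 − 0.350000) / (-0.001237 − (-0.107312)) = 0.315074 − (0.000043)/(0.106075) = 0.314667

0.3147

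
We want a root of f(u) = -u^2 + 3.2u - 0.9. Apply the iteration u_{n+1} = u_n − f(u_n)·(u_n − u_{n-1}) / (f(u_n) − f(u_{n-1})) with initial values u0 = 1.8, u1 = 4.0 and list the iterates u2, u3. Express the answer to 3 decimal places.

2.423, 2.728

f(1.8) = 1.62000, f(4.0) = -4.10000
u2 = 4.00000 − (-4.10000)·(4.00000 − 1.80000) / (-4.10000 − 1.62000) = 4.00000 − (-9.02000)/(-5.72000) = 2.42308
f(2.42308) = 0.98254
u3 = 2.42308 − 0.98254·(2.42308 − 4.00000) / (0.98254 − (-4.10000)) = 2.42308 − (-1.54940)/(5.08254) = 2.72792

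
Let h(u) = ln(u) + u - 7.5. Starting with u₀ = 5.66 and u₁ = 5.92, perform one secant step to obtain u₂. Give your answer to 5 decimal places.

5.75088

h(5.66) = -0.1065761, h(5.92) = 0.1983364
u₂ = 5.9200000 − 0.1983364·(5.9200000 − 5.6600000) / (0.1983364 − (-0.1065761)) = 5.9200000 − (0.0515675)/(0.3049126) = 5.7508778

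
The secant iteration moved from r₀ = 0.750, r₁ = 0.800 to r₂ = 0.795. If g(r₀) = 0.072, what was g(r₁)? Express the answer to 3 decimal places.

-0.008

The secant line through (0.750, 0.072) and (0.800, g(r₁)) crosses zero at r₂ = 0.795.
So (0.750, 0.072), (0.800, g(r₁)), (0.795, 0) are collinear:
g(r₁) = 0.072 · (0.800 − 0.795) / (0.750 − 0.795) = 0.072 · (0.00500)/(-0.04500) = -0.00800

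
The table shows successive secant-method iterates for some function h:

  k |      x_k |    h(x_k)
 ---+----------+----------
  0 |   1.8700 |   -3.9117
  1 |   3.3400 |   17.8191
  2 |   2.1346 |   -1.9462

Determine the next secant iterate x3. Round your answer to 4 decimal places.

2.2533

x3 = 2.1346 − (-1.9462)·(2.1346 − 3.3400) / (-1.9462 − 17.8191)
   = 2.1346 − (2.345949)/(-19.765300) = 2.253290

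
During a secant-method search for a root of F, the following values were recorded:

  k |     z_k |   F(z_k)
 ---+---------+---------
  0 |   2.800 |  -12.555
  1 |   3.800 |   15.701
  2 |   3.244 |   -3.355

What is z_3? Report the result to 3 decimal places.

3.342

z_3 = 3.244 − (-3.355)·(3.244 − 3.800) / (-3.355 − 15.701)
   = 3.244 − (1.86538)/(-19.05600) = 3.34189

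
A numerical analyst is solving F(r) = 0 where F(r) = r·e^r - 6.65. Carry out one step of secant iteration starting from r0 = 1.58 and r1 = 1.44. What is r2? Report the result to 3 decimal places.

1.490

F(1.58) = 1.02083, F(1.44) = -0.57220
r2 = 1.44000 − (-0.57220)·(1.44000 − 1.58000) / (-0.57220 − 1.02083) = 1.44000 − (0.08011)/(-1.59303) = 1.49029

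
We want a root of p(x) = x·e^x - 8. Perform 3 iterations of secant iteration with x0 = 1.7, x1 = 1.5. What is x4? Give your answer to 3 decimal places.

1.606

p(1.7) = 1.30571, p(1.5) = -1.27747
x2 = 1.50000 − (-1.27747)·(1.50000 − 1.70000) / (-1.27747 − 1.30571) = 1.50000 − (0.25549)/(-2.58318) = 1.59891
p(1.59891) = -0.08922
x3 = 1.59891 − (-0.08922)·(1.59891 − 1.50000) / (-0.08922 − (-1.27747)) = 1.59891 − (-0.00882)/(1.18825) = 1.60633
p(1.60633) = 0.00676
x4 = 1.60633 − 0.00676·(1.60633 − 1.59891) / (0.00676 − (-0.08922)) = 1.60633 − (0.00005)/(0.09598) = 1.60581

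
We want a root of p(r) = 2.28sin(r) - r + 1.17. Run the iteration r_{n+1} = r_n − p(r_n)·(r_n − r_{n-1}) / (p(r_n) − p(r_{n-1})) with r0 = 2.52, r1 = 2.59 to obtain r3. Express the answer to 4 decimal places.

2.5122

p(2.52) = -0.022286, p(2.59) = -0.225179
r2 = 2.590000 − (-0.225179)·(2.590000 − 2.520000) / (-0.225179 − (-0.022286)) = 2.590000 − (-0.015763)/(-0.202893) = 2.512311
p(2.512311) = -0.000385
r3 = 2.512311 − (-0.000385)·(2.512311 − 2.590000) / (-0.000385 − (-0.225179)) = 2.512311 − (0.000030)/(0.224794) = 2.512178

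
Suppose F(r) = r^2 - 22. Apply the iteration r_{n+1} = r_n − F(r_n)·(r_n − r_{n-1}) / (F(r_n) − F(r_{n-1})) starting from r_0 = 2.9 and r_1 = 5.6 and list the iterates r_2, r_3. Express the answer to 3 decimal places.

4.499, 4.673

F(2.9) = -13.59000, F(5.6) = 9.36000
r_2 = 5.60000 − 9.36000·(5.60000 − 2.90000) / (9.36000 − (-13.59000)) = 5.60000 − (25.27200)/(22.95000) = 4.49882
F(4.49882) = -1.76059
r_3 = 4.49882 − (-1.76059)·(4.49882 − 5.60000) / (-1.76059 − 9.36000) = 4.49882 − (1.93872)/(-11.12059) = 4.67316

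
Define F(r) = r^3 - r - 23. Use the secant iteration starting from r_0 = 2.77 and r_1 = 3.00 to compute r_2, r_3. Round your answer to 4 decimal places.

2.9583, 2.9610

F(2.77) = -4.516067, F(3.00) = 1.000000
r_2 = 3.000000 − 1.000000·(3.000000 − 2.770000) / (1.000000 − (-4.516067)) = 3.000000 − (0.230000)/(5.516067) = 2.958304
F(2.958304) = -0.068531
r_3 = 2.958304 − (-0.068531)·(2.958304 − 3.000000) / (-0.068531 − 1.000000) = 2.958304 − (0.002857)/(-1.068531) = 2.960978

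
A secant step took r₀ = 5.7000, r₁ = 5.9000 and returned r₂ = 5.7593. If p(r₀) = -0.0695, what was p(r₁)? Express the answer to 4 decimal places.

The secant line through (5.7000, -0.0695) and (5.9000, p(r₁)) crosses zero at r₂ = 5.7593.
So (5.7000, -0.0695), (5.9000, p(r₁)), (5.7593, 0) are collinear:
p(r₁) = -0.0695 · (5.9000 − 5.7593) / (5.7000 − 5.7593) = -0.0695 · (0.140700)/(-0.059300) = 0.164901

0.1649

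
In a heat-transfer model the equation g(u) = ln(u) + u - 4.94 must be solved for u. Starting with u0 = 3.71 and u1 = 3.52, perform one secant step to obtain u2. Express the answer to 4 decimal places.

3.6465

g(3.71) = 0.081032, g(3.52) = -0.161539
u2 = 3.520000 − (-0.161539)·(3.520000 − 3.710000) / (-0.161539 − 0.081032) = 3.520000 − (0.030692)/(-0.242571) = 3.646530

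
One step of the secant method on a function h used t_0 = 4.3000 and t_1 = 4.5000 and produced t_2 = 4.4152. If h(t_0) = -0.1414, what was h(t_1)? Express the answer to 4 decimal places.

0.1041

The secant line through (4.3000, -0.1414) and (4.5000, h(t_1)) crosses zero at t_2 = 4.4152.
So (4.3000, -0.1414), (4.5000, h(t_1)), (4.4152, 0) are collinear:
h(t_1) = -0.1414 · (4.5000 − 4.4152) / (4.3000 − 4.4152) = -0.1414 · (0.084800)/(-0.115200) = 0.104086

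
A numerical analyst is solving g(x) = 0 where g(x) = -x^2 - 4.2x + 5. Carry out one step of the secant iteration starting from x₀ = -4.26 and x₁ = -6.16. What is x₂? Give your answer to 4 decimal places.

-5.0228

g(-4.26) = 4.744400, g(-6.16) = -7.073600
x₂ = -6.160000 − (-7.073600)·(-6.160000 − (-4.260000)) / (-7.073600 − 4.744400) = -6.160000 − (13.439840)/(-11.818000) = -5.022765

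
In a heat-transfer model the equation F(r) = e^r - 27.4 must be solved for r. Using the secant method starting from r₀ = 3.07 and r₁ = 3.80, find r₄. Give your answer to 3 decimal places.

F(3.07) = -5.85810, F(3.80) = 17.30118
r₂ = 3.80000 − 17.30118·(3.80000 − 3.07000) / (17.30118 − (-5.85810)) = 3.80000 − (12.62986)/(23.15928) = 3.25465
F(3.25465) = -1.48940
r₃ = 3.25465 − (-1.48940)·(3.25465 − 3.80000) / (-1.48940 − 17.30118) = 3.25465 − (0.81224)/(-18.79058) = 3.29788
F(3.29788) = -0.34483
r₄ = 3.29788 − (-0.34483)·(3.29788 − 3.25465) / (-0.34483 − (-1.48940)) = 3.29788 − (-0.01491)/(1.14457) = 3.31090

3.311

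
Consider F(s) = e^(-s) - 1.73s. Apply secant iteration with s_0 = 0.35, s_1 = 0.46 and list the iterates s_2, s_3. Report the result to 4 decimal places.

0.3914, 0.3910

F(0.35) = 0.099188, F(0.46) = -0.164516
s_2 = 0.460000 − (-0.164516)·(0.460000 − 0.350000) / (-0.164516 − 0.099188) = 0.460000 − (-0.018097)/(-0.263704) = 0.391375
F(0.391375) = -0.000951
s_3 = 0.391375 − (-0.000951)·(0.391375 − 0.460000) / (-0.000951 − (-0.164516)) = 0.391375 − (0.000065)/(0.163565) = 0.390976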